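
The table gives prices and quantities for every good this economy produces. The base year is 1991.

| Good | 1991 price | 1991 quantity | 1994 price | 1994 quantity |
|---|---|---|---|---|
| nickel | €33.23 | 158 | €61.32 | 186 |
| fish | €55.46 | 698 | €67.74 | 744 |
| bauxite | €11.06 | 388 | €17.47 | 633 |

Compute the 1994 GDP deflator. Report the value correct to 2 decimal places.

Nominal GDP 1994 = 61.32·186 + 67.74·744 + 17.47·633 = 72862.59.
Real GDP 1994 (at 1991 prices) = 33.23·186 + 55.46·744 + 11.06·633 = 54444.00.
Deflator = Nominal/Real × 100 = 72862.59/54444.00 × 100 = 133.830.

133.83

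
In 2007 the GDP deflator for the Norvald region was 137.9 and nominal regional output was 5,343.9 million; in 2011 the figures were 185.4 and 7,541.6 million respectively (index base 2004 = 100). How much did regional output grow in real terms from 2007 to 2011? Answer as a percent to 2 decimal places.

4.97%

Real regional output 2007 = 5343.9 / 1.379 = 3875.20.
Real regional output 2011 = 7541.6 / 1.854 = 4067.75.
Real growth = 4067.75 / 3875.20 − 1 = 0.0497.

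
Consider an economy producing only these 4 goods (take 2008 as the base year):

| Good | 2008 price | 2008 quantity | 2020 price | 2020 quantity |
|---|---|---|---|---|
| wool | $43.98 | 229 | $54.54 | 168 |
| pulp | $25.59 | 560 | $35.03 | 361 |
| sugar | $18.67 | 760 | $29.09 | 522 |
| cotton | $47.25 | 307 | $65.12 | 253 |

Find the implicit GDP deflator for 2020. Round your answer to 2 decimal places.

Nominal GDP 2020 = 54.54·168 + 35.03·361 + 29.09·522 + 65.12·253 = 53468.89.
Real GDP 2020 (at 2008 prices) = 43.98·168 + 25.59·361 + 18.67·522 + 47.25·253 = 38326.62.
Deflator = Nominal/Real × 100 = 53468.89/38326.62 × 100 = 139.508.

139.51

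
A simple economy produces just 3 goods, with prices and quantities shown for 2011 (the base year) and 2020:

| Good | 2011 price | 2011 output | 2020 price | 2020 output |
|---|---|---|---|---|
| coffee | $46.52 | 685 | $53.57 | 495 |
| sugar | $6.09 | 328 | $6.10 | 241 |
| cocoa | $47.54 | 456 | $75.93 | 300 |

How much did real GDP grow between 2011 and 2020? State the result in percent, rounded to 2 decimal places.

-30.22%

Real GDP 2011 = Nominal GDP 2011 = 46.52·685 + 6.09·328 + 47.54·456 = 55541.96.
Real GDP 2020 (at 2011 prices) = 46.52·495 + 6.09·241 + 47.54·300 = 38757.09.
Real growth = 38757.09/55541.96 − 1 = -0.3022.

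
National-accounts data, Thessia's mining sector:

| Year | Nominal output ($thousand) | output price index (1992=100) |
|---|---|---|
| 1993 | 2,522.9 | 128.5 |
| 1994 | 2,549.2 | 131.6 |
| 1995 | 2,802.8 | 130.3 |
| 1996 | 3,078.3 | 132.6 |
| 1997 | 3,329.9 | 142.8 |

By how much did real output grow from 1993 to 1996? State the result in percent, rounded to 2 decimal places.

Real output 1993 = 2522.9/1.285 = 1963.35.
Real output 1996 = 3078.3/1.326 = 2321.49.
Change = 2321.49/1963.35 − 1 = 0.1824.

18.24%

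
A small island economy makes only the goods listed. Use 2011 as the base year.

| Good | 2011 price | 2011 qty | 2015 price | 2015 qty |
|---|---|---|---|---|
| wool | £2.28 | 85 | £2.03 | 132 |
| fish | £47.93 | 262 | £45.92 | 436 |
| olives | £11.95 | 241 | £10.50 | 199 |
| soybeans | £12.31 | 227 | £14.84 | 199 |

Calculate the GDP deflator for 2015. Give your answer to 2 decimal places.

97.33

Nominal GDP 2015 = 2.03·132 + 45.92·436 + 10.50·199 + 14.84·199 = 25331.74.
Real GDP 2015 (at 2011 prices) = 2.28·132 + 47.93·436 + 11.95·199 + 12.31·199 = 26026.18.
Deflator = Nominal/Real × 100 = 25331.74/26026.18 × 100 = 97.332.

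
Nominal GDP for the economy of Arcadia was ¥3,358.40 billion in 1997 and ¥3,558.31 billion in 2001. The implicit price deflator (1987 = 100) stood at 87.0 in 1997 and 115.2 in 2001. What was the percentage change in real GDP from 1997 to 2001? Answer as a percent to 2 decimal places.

Deflate each year: 1997 → 3358.40/0.870 = 3860.23; 2001 → 3558.31/1.152 = 3088.81.
So real GDP changed by 3088.81/3860.23 − 1 = -0.1998, i.e. -19.98%.

-19.98%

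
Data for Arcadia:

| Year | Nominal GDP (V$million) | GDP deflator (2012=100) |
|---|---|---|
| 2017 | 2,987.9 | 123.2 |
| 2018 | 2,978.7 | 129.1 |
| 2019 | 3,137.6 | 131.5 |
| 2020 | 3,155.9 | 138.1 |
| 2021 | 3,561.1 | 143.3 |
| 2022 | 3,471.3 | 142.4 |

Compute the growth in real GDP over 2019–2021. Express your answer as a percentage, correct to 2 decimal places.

Real GDP 2019 = 3137.6/1.315 = 2386.01.
Real GDP 2021 = 3561.1/1.433 = 2485.07.
Change = 2485.07/2386.01 − 1 = 0.0415.

4.15%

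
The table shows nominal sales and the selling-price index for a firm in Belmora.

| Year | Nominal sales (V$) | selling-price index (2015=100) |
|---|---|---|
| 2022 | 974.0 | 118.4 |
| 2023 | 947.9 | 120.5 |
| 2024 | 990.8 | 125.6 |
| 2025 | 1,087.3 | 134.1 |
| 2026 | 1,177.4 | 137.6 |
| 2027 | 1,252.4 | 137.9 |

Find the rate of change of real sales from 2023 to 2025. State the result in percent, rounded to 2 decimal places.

Real sales 2023 = 947.9/1.205 = 786.64.
Real sales 2025 = 1087.3/1.341 = 810.81.
Change = 810.81/786.64 − 1 = 0.0307.

3.07%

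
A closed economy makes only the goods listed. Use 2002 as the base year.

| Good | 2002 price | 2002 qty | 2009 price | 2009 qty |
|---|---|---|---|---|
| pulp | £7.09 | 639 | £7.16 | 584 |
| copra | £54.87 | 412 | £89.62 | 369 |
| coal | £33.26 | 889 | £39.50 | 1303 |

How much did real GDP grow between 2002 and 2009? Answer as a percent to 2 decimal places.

Real GDP 2002 = Nominal GDP 2002 = 7.09·639 + 54.87·412 + 33.26·889 = 56705.09.
Real GDP 2009 (at 2002 prices) = 7.09·584 + 54.87·369 + 33.26·1303 = 67725.37.
Real growth = 67725.37/56705.09 − 1 = 0.1943.

19.43%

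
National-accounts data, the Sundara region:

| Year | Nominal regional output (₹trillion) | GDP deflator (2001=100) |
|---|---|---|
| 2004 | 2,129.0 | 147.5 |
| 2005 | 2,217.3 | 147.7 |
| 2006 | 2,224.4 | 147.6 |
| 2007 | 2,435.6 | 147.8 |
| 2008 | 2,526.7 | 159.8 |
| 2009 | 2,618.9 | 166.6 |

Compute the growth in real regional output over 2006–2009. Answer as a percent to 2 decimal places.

4.31%

Real regional output 2006 = 2224.4/1.476 = 1507.05.
Real regional output 2009 = 2618.9/1.666 = 1571.97.
Change = 1571.97/1507.05 − 1 = 0.0431.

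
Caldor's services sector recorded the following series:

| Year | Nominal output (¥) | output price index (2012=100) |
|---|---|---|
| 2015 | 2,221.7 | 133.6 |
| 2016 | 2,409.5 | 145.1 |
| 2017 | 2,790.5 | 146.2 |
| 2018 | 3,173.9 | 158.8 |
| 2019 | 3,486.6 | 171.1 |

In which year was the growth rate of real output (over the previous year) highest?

2016: real = 2409.5/1.451 = 1660.58; growth vs 2015 (1662.95) = -0.14%.
2017: real = 2790.5/1.462 = 1908.69; growth vs 2016 (1660.58) = 14.94%.
2018: real = 3173.9/1.588 = 1998.68; growth vs 2017 (1908.69) = 4.71%.
2019: real = 3486.6/1.711 = 2037.76; growth vs 2018 (1998.68) = 1.96%.

2017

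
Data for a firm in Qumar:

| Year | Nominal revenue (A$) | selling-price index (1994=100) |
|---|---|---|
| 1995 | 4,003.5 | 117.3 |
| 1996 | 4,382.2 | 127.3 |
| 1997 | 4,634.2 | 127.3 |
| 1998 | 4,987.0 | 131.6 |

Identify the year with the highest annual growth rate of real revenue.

1996: real = 4382.2/1.273 = 3442.42; growth vs 1995 (3413.04) = 0.86%.
1997: real = 4634.2/1.273 = 3640.38; growth vs 1996 (3442.42) = 5.75%.
1998: real = 4987.0/1.316 = 3789.51; growth vs 1997 (3640.38) = 4.10%.

1997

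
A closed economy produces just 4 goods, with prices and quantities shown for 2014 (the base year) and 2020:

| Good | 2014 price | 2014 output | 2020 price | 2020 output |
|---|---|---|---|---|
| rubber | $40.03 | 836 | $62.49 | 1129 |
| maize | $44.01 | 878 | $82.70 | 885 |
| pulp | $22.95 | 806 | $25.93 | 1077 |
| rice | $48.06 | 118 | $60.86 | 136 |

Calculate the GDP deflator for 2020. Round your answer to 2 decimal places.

Nominal GDP 2020 = 62.49·1129 + 82.70·885 + 25.93·1077 + 60.86·136 = 179944.28.
Real GDP 2020 (at 2014 prices) = 40.03·1129 + 44.01·885 + 22.95·1077 + 48.06·136 = 115396.03.
Deflator = Nominal/Real × 100 = 179944.28/115396.03 × 100 = 155.936.

155.94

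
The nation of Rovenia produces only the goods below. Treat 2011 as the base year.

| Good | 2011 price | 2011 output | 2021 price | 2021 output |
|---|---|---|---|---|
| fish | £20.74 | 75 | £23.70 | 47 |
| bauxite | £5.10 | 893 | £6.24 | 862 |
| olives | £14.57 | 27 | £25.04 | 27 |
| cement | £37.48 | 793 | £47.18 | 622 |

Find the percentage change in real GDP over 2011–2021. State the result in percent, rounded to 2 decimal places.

Real GDP 2011 = Nominal GDP 2011 = 20.74·75 + 5.10·893 + 14.57·27 + 37.48·793 = 36224.83.
Real GDP 2021 (at 2011 prices) = 20.74·47 + 5.10·862 + 14.57·27 + 37.48·622 = 29076.93.
Real growth = 29076.93/36224.83 − 1 = -0.1973.

-19.73%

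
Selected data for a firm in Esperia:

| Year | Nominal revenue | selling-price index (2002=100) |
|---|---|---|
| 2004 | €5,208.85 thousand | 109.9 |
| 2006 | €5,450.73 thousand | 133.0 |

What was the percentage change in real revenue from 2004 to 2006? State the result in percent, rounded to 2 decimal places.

Real revenue 2004 = 5208.85 / 1.099 = 4739.63.
Real revenue 2006 = 5450.73 / 1.330 = 4098.29.
Real growth = 4098.29 / 4739.63 − 1 = -0.1353.

-13.53%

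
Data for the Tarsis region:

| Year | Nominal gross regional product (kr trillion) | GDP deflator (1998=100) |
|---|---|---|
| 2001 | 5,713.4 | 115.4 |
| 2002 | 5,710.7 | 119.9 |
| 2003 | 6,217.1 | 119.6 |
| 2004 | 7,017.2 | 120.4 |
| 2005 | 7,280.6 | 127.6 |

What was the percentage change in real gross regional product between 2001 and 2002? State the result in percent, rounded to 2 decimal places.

Real gross regional product 2001 = 5713.4/1.154 = 4950.95.
Real gross regional product 2002 = 5710.7/1.199 = 4762.89.
Change = 4762.89/4950.95 − 1 = -0.0380.

-3.80%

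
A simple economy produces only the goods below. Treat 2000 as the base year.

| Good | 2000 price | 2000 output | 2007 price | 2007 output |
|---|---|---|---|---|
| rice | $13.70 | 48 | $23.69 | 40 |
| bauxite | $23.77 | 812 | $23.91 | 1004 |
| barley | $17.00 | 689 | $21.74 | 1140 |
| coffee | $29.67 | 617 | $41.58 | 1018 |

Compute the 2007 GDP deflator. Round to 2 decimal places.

124.42

Nominal GDP 2007 = 23.69·40 + 23.91·1004 + 21.74·1140 + 41.58·1018 = 92065.28.
Real GDP 2007 (at 2000 prices) = 13.70·40 + 23.77·1004 + 17.00·1140 + 29.67·1018 = 73997.14.
Deflator = Nominal/Real × 100 = 92065.28/73997.14 × 100 = 124.417.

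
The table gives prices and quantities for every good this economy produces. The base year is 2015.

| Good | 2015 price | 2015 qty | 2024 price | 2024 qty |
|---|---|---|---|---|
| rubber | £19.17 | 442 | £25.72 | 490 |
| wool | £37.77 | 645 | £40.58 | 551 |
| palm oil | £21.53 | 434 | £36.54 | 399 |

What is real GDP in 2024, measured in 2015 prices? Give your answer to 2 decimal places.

£38795.04

Real GDP 2024 = Σ (p_2015 × q_2024) = 19.17·490 + 37.77·551 + 21.53·399 = 38795.04.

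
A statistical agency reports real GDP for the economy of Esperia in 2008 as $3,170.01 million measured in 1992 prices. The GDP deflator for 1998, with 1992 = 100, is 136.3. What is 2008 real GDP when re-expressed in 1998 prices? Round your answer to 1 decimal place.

$4,320.7 million

Real GDP in 1998 prices = Real GDP in 1992 prices × (P_1998/P_1992) = 3170.01 × 1.363 = 4320.72.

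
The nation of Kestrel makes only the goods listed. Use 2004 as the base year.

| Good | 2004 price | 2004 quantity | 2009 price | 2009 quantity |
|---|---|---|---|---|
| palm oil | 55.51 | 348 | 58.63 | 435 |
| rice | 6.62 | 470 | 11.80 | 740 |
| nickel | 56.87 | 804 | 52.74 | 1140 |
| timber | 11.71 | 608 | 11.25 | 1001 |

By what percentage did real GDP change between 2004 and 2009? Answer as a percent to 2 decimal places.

Real GDP 2004 = Nominal GDP 2004 = 55.51·348 + 6.62·470 + 56.87·804 + 11.71·608 = 75272.04.
Real GDP 2009 (at 2004 prices) = 55.51·435 + 6.62·740 + 56.87·1140 + 11.71·1001 = 105599.16.
Real growth = 105599.16/75272.04 − 1 = 0.4029.

40.29%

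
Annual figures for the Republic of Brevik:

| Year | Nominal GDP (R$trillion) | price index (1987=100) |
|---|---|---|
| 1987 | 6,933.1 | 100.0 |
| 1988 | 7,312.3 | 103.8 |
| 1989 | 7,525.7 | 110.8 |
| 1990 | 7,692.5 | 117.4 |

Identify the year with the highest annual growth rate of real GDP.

1988: real = 7312.3/1.038 = 7044.61; growth vs 1987 (6933.10) = 1.61%.
1989: real = 7525.7/1.108 = 6792.15; growth vs 1988 (7044.61) = -3.58%.
1990: real = 7692.5/1.174 = 6552.39; growth vs 1989 (6792.15) = -3.53%.

1988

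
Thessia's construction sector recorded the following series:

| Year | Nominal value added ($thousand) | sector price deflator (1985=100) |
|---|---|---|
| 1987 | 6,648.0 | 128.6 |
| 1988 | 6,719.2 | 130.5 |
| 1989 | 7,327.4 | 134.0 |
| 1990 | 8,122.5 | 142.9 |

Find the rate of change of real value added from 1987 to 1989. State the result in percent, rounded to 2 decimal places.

5.78%

Real value added 1987 = 6648.0/1.286 = 5169.52.
Real value added 1989 = 7327.4/1.340 = 5468.21.
Change = 5468.21/5169.52 − 1 = 0.0578.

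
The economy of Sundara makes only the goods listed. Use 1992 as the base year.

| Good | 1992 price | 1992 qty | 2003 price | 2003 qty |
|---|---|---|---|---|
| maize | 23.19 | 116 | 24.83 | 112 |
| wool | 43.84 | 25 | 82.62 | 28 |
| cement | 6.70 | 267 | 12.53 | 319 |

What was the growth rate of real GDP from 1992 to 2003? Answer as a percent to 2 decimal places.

6.94%

Real GDP 1992 = Nominal GDP 1992 = 23.19·116 + 43.84·25 + 6.70·267 = 5574.94.
Real GDP 2003 (at 1992 prices) = 23.19·112 + 43.84·28 + 6.70·319 = 5962.10.
Real growth = 5962.10/5574.94 − 1 = 0.0694.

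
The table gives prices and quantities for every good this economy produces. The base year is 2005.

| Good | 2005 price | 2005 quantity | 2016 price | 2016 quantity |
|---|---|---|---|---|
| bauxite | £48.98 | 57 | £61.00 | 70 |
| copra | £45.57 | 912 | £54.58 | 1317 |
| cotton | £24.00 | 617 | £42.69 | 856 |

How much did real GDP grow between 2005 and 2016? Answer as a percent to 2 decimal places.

41.97%

Real GDP 2005 = Nominal GDP 2005 = 48.98·57 + 45.57·912 + 24.00·617 = 59159.70.
Real GDP 2016 (at 2005 prices) = 48.98·70 + 45.57·1317 + 24.00·856 = 83988.29.
Real growth = 83988.29/59159.70 − 1 = 0.4197.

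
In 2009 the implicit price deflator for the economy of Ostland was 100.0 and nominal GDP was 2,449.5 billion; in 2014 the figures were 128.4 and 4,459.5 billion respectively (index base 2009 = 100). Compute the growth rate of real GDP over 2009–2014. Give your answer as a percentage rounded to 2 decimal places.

41.79%

Deflate each year: 2009 → 2449.5/1.000 = 2449.50; 2014 → 4459.5/1.284 = 3473.13.
So real GDP changed by 3473.13/2449.50 − 1 = 0.4179, i.e. 41.79%.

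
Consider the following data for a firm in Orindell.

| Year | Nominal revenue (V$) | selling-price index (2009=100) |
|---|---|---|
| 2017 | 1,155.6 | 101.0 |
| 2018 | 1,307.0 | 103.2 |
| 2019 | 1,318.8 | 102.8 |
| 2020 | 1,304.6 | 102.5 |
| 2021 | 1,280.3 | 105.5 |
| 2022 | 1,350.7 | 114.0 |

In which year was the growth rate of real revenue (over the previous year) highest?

2018

2018: real = 1307.0/1.032 = 1266.47; growth vs 2017 (1144.16) = 10.69%.
2019: real = 1318.8/1.028 = 1282.88; growth vs 2018 (1266.47) = 1.30%.
2020: real = 1304.6/1.025 = 1272.78; growth vs 2019 (1282.88) = -0.79%.
2021: real = 1280.3/1.055 = 1213.55; growth vs 2020 (1272.78) = -4.65%.
2022: real = 1350.7/1.140 = 1184.82; growth vs 2021 (1213.55) = -2.37%.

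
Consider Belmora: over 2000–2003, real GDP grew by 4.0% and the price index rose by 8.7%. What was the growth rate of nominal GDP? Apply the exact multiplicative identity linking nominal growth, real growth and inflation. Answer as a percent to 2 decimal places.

(1 + g_nom) = (1 + g_real)(1 + π) = 1.0400 × 1.0870 = 1.13048.

13.05%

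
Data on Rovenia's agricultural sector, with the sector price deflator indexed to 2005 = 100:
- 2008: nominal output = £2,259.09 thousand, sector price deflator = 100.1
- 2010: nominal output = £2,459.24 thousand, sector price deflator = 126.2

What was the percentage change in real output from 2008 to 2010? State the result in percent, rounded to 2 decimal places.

-13.65%

Real output 2008 = 2259.09 / 1.001 = 2256.83.
Real output 2010 = 2459.24 / 1.262 = 1948.68.
Real growth = 1948.68 / 2256.83 − 1 = -0.1365.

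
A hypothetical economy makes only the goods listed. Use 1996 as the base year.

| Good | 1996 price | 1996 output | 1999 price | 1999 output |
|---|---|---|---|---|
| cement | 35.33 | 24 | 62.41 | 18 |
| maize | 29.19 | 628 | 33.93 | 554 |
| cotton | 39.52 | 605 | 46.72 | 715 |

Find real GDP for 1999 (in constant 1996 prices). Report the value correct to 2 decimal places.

45064.00

Real GDP 1999 = Σ (p_1996 × q_1999) = 35.33·18 + 29.19·554 + 39.52·715 = 45064.00.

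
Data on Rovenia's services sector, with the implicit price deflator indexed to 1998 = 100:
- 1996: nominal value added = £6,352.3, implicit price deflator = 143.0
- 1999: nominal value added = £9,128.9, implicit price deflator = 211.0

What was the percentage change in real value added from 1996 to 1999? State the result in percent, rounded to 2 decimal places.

-2.60%

Real value added 1996 = 6352.3 / 1.430 = 4442.17.
Real value added 1999 = 9128.9 / 2.110 = 4326.49.
Real growth = 4326.49 / 4442.17 − 1 = -0.0260.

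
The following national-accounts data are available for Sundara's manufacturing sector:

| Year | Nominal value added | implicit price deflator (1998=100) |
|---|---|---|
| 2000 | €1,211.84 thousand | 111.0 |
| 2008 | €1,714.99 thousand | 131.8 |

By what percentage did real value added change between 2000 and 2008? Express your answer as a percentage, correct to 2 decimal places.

Deflate each year: 2000 → 1211.84/1.110 = 1091.75; 2008 → 1714.99/1.318 = 1301.21.
So real value added changed by 1301.21/1091.75 − 1 = 0.1919, i.e. 19.19%.

19.19%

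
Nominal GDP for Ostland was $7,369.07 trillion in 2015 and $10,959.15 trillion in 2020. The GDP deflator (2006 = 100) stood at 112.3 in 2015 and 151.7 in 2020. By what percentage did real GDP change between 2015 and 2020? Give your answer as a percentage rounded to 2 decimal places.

10.09%

Real GDP 2015 = 7369.07 / 1.123 = 6561.95.
Real GDP 2020 = 10959.15 / 1.517 = 7224.23.
Real growth = 7224.23 / 6561.95 − 1 = 0.1009.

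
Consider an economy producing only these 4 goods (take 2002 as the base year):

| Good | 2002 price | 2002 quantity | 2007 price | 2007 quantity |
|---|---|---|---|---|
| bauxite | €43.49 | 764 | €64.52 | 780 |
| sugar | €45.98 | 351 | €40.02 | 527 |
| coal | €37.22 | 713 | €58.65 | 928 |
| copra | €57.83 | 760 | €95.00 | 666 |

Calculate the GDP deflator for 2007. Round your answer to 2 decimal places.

144.13

Nominal GDP 2007 = 64.52·780 + 40.02·527 + 58.65·928 + 95.00·666 = 189113.34.
Real GDP 2007 (at 2002 prices) = 43.49·780 + 45.98·527 + 37.22·928 + 57.83·666 = 131208.60.
Deflator = Nominal/Real × 100 = 189113.34/131208.60 × 100 = 144.132.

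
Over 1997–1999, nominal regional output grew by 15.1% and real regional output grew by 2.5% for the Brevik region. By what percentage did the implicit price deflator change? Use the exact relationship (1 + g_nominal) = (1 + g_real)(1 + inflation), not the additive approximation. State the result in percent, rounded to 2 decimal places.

(1 + g_nom) = (1 + g_real)(1 + π), so π = 1.1510 / 1.0250 − 1 = 0.12293.

12.29%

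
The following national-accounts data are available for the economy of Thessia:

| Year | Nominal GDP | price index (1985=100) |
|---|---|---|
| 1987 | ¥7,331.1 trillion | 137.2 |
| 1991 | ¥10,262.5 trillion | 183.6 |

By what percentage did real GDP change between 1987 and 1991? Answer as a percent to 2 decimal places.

4.61%

Real GDP 1987 = 7331.1 / 1.372 = 5343.37.
Real GDP 1991 = 10262.5 / 1.836 = 5589.60.
Real growth = 5589.60 / 5343.37 − 1 = 0.0461.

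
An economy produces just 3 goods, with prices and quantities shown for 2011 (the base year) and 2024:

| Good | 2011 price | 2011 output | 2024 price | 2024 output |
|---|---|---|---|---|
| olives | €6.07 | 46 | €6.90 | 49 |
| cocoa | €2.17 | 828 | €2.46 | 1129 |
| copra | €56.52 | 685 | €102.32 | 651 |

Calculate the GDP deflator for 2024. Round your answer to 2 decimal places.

Nominal GDP 2024 = 6.90·49 + 2.46·1129 + 102.32·651 = 69725.76.
Real GDP 2024 (at 2011 prices) = 6.07·49 + 2.17·1129 + 56.52·651 = 39541.88.
Deflator = Nominal/Real × 100 = 69725.76/39541.88 × 100 = 176.334.

176.33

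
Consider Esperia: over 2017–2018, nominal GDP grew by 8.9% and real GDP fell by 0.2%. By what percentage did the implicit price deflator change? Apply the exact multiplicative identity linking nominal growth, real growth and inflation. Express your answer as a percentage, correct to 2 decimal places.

9.12%

(1 + g_nom) = (1 + g_real)(1 + π), so π = 1.0890 / 0.9980 − 1 = 0.09118.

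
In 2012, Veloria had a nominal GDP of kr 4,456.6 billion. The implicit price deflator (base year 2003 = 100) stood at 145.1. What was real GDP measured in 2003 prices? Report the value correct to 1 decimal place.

Real GDP = Nominal / (implicit price deflator/100) = 4456.6 / 1.451 = 3071.40.

kr 3,071.4 billion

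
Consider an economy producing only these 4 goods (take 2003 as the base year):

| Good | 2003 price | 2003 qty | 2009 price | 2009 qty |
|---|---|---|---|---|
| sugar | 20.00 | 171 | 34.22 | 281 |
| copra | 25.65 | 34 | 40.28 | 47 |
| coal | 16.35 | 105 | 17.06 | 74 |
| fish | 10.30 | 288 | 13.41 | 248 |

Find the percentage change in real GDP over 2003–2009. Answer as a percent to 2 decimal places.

Real GDP 2003 = Nominal GDP 2003 = 20.00·171 + 25.65·34 + 16.35·105 + 10.30·288 = 8975.25.
Real GDP 2009 (at 2003 prices) = 20.00·281 + 25.65·47 + 16.35·74 + 10.30·248 = 10589.85.
Real growth = 10589.85/8975.25 − 1 = 0.1799.

17.99%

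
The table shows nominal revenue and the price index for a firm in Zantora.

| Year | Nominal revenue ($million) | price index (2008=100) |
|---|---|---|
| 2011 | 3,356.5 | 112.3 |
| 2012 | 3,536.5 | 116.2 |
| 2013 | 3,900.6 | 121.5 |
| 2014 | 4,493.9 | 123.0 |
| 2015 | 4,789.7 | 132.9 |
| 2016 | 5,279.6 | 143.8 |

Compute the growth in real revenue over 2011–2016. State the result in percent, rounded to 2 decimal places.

22.84%

Real revenue 2011 = 3356.5/1.123 = 2988.87.
Real revenue 2016 = 5279.6/1.438 = 3671.49.
Change = 3671.49/2988.87 − 1 = 0.2284.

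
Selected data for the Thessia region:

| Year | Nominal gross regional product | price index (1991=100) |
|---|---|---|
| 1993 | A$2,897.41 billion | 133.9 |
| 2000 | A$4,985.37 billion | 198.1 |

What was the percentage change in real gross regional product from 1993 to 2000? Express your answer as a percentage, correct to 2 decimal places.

16.30%

Deflate each year: 1993 → 2897.41/1.339 = 2163.86; 2000 → 4985.37/1.981 = 2516.59.
So real gross regional product changed by 2516.59/2163.86 − 1 = 0.1630, i.e. 16.30%.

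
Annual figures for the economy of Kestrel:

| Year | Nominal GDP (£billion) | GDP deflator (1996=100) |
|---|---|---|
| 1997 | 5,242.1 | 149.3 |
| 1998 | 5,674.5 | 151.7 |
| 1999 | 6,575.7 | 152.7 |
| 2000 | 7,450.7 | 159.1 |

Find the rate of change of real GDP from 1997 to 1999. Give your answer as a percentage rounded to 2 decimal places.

Real GDP 1997 = 5242.1/1.493 = 3511.12.
Real GDP 1999 = 6575.7/1.527 = 4306.29.
Change = 4306.29/3511.12 − 1 = 0.2265.

22.65%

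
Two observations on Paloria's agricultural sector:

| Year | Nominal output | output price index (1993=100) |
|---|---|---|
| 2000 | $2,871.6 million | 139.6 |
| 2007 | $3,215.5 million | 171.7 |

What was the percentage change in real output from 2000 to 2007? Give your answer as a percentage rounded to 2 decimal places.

-8.96%

Deflate each year: 2000 → 2871.6/1.396 = 2057.02; 2007 → 3215.5/1.717 = 1872.74.
So real output changed by 1872.74/2057.02 − 1 = -0.0896, i.e. -8.96%.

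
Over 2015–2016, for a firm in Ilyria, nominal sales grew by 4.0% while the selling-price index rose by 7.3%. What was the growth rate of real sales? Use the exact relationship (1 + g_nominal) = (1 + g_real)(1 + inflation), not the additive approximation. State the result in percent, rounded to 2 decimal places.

(1 + g_nom) = (1 + g_real)(1 + π), so g_real = 1.0400 / 1.0730 − 1 = -0.03075.

-3.08%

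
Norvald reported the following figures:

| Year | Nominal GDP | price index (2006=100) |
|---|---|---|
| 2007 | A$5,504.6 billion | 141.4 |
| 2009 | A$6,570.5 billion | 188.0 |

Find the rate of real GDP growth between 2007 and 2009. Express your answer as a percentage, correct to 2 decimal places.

Deflate each year: 2007 → 5504.6/1.414 = 3892.93; 2009 → 6570.5/1.880 = 3494.95.
So real GDP changed by 3494.95/3892.93 − 1 = -0.1022, i.e. -10.22%.

-10.22%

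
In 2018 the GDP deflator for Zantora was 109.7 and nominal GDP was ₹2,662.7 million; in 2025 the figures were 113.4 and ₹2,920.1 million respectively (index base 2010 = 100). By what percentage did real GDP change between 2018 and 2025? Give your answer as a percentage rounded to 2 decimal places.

Real GDP 2018 = 2662.7 / 1.097 = 2427.26.
Real GDP 2025 = 2920.1 / 1.134 = 2575.04.
Real growth = 2575.04 / 2427.26 − 1 = 0.0609.

6.09%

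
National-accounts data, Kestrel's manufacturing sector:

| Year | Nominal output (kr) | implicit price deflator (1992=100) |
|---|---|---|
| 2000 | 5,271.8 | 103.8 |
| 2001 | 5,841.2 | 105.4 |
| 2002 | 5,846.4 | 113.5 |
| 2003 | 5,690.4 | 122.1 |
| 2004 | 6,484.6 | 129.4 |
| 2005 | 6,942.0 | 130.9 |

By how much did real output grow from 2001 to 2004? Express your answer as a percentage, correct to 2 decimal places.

-9.58%

Real output 2001 = 5841.2/1.054 = 5541.94.
Real output 2004 = 6484.6/1.294 = 5011.28.
Change = 5011.28/5541.94 − 1 = -0.0958.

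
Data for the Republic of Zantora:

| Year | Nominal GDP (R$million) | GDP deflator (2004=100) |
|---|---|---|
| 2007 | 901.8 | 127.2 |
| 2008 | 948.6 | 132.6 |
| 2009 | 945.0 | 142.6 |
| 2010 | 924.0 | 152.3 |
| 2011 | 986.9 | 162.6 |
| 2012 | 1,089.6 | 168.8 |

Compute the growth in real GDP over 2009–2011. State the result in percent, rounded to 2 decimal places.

-8.41%

Real GDP 2009 = 945.0/1.426 = 662.69.
Real GDP 2011 = 986.9/1.626 = 606.95.
Change = 606.95/662.69 − 1 = -0.0841.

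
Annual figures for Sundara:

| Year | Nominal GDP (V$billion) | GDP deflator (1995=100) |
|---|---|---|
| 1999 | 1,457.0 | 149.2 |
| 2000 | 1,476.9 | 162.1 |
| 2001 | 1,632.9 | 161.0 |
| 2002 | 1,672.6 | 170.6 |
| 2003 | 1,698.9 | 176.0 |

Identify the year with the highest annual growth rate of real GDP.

2000: real = 1476.9/1.621 = 911.10; growth vs 1999 (976.54) = -6.70%.
2001: real = 1632.9/1.610 = 1014.22; growth vs 2000 (911.10) = 11.32%.
2002: real = 1672.6/1.706 = 980.42; growth vs 2001 (1014.22) = -3.33%.
2003: real = 1698.9/1.760 = 965.28; growth vs 2002 (980.42) = -1.54%.

2001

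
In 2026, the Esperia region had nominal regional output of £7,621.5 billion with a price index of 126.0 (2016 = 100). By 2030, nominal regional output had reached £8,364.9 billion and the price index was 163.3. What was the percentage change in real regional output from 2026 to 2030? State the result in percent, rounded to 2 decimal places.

-15.32%

Real regional output 2026 = 7621.5 / 1.260 = 6048.81.
Real regional output 2030 = 8364.9 / 1.633 = 5122.41.
Real growth = 5122.41 / 6048.81 − 1 = -0.1532.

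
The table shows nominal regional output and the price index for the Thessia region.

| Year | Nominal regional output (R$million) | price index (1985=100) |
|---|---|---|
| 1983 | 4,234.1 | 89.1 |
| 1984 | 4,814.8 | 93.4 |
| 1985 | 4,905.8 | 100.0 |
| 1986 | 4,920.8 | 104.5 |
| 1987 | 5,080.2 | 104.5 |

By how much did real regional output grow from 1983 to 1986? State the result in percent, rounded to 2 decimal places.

-0.91%

Real regional output 1983 = 4234.1/0.891 = 4752.08.
Real regional output 1986 = 4920.8/1.045 = 4708.90.
Change = 4708.90/4752.08 − 1 = -0.0091.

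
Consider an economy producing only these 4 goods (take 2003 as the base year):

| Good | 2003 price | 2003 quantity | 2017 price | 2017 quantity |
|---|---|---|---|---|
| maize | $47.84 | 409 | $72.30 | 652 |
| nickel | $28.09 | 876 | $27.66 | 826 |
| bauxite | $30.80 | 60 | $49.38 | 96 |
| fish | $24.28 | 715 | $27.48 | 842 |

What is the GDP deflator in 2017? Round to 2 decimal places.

Nominal GDP 2017 = 72.30·652 + 27.66·826 + 49.38·96 + 27.48·842 = 97865.40.
Real GDP 2017 (at 2003 prices) = 47.84·652 + 28.09·826 + 30.80·96 + 24.28·842 = 77794.58.
Deflator = Nominal/Real × 100 = 97865.40/77794.58 × 100 = 125.800.

125.80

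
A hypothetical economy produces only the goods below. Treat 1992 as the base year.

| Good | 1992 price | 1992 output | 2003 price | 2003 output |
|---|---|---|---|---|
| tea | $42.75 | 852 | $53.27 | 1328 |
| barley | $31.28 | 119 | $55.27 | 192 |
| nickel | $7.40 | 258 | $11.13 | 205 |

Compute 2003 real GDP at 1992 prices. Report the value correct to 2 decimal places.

Real GDP 2003 = Σ (p_1992 × q_2003) = 42.75·1328 + 31.28·192 + 7.40·205 = 64294.76.

$64294.76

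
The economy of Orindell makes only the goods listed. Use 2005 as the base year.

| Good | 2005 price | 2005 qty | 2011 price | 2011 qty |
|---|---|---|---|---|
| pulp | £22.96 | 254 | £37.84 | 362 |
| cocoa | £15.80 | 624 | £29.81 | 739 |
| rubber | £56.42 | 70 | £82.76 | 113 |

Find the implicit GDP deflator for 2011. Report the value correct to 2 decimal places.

Nominal GDP 2011 = 37.84·362 + 29.81·739 + 82.76·113 = 45079.55.
Real GDP 2011 (at 2005 prices) = 22.96·362 + 15.80·739 + 56.42·113 = 26363.18.
Deflator = Nominal/Real × 100 = 45079.55/26363.18 × 100 = 170.994.

170.99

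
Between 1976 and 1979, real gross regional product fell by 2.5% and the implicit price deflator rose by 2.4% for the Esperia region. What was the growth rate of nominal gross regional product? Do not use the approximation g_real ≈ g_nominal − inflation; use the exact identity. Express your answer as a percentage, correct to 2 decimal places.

(1 + g_nom) = (1 + g_real)(1 + π) = 0.9750 × 1.0240 = 0.99840.

-0.16%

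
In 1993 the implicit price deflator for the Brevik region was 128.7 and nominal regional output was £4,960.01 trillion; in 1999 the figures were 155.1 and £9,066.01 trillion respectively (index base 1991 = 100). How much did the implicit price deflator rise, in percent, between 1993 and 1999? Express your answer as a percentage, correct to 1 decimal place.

Price-level change = 155.1 / 128.7 − 1 = 0.2051.

20.5%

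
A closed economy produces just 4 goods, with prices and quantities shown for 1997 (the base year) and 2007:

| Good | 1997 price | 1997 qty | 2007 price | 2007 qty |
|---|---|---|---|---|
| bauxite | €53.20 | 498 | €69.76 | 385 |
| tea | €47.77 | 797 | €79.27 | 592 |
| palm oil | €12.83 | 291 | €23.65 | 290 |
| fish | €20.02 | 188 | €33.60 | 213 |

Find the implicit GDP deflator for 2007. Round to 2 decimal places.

154.72

Nominal GDP 2007 = 69.76·385 + 79.27·592 + 23.65·290 + 33.60·213 = 87800.74.
Real GDP 2007 (at 1997 prices) = 53.20·385 + 47.77·592 + 12.83·290 + 20.02·213 = 56746.80.
Deflator = Nominal/Real × 100 = 87800.74/56746.80 × 100 = 154.724.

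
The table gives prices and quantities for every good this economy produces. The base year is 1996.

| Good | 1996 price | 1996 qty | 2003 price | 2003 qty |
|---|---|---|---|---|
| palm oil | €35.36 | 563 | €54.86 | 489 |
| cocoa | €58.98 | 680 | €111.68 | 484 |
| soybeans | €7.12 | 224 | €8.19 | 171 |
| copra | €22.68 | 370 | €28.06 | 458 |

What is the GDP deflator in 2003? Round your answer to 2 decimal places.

Nominal GDP 2003 = 54.86·489 + 111.68·484 + 8.19·171 + 28.06·458 = 95131.63.
Real GDP 2003 (at 1996 prices) = 35.36·489 + 58.98·484 + 7.12·171 + 22.68·458 = 57442.32.
Deflator = Nominal/Real × 100 = 95131.63/57442.32 × 100 = 165.612.

165.61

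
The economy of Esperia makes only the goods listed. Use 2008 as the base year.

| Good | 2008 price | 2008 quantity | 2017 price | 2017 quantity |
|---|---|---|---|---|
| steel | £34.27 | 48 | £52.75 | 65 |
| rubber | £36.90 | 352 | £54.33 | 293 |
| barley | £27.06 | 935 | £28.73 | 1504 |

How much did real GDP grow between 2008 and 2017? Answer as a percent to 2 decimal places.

Real GDP 2008 = Nominal GDP 2008 = 34.27·48 + 36.90·352 + 27.06·935 = 39934.86.
Real GDP 2017 (at 2008 prices) = 34.27·65 + 36.90·293 + 27.06·1504 = 53737.49.
Real growth = 53737.49/39934.86 − 1 = 0.3456.

34.56%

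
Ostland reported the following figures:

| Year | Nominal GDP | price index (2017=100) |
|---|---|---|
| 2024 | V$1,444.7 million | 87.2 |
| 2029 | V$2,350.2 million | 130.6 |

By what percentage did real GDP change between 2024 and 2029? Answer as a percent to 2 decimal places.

Deflate each year: 2024 → 1444.7/0.872 = 1656.77; 2029 → 2350.2/1.306 = 1799.54.
So real GDP changed by 1799.54/1656.77 − 1 = 0.0862, i.e. 8.62%.

8.62%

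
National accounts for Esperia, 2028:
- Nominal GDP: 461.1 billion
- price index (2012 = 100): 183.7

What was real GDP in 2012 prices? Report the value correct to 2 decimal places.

Real GDP = Nominal / (price index/100) = 461.1 / 1.837 = 251.01.

251.01 billion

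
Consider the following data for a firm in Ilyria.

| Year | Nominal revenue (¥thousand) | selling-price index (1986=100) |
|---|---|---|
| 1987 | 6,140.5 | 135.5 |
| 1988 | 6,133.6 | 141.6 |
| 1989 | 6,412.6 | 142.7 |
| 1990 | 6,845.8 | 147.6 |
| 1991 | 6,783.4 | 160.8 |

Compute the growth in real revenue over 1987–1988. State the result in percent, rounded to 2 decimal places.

Real revenue 1987 = 6140.5/1.355 = 4531.73.
Real revenue 1988 = 6133.6/1.416 = 4331.64.
Change = 4331.64/4531.73 − 1 = -0.0442.

-4.42%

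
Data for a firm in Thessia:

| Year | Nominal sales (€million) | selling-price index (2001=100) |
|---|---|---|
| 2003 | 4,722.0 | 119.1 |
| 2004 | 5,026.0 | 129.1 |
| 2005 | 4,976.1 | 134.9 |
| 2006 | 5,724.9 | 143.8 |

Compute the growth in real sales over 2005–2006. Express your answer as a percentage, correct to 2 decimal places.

Real sales 2005 = 4976.1/1.349 = 3688.73.
Real sales 2006 = 5724.9/1.438 = 3981.15.
Change = 3981.15/3688.73 − 1 = 0.0793.

7.93%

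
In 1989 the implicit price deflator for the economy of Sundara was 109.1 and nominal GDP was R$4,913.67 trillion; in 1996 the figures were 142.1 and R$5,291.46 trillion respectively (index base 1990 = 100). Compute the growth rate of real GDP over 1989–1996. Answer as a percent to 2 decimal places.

-17.32%

Deflate each year: 1989 → 4913.67/1.091 = 4503.82; 1996 → 5291.46/1.421 = 3723.76.
So real GDP changed by 3723.76/4503.82 − 1 = -0.1732, i.e. -17.32%.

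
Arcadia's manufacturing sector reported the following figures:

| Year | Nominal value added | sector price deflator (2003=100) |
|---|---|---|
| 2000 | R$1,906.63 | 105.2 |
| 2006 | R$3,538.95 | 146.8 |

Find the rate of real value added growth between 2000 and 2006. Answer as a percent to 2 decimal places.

33.01%

Deflate each year: 2000 → 1906.63/1.052 = 1812.39; 2006 → 3538.95/1.468 = 2410.73.
So real value added changed by 2410.73/1812.39 − 1 = 0.3301, i.e. 33.01%.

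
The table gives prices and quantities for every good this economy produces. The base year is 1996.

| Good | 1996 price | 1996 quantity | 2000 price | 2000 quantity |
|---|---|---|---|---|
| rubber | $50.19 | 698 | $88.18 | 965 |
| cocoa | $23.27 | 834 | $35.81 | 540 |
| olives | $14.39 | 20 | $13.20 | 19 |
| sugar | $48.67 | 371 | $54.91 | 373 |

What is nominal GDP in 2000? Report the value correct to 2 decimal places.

$125163.33

Nominal GDP 2000 = Σ (p_2000 × q_2000) = 88.18·965 + 35.81·540 + 13.20·19 + 54.91·373 = 125163.33.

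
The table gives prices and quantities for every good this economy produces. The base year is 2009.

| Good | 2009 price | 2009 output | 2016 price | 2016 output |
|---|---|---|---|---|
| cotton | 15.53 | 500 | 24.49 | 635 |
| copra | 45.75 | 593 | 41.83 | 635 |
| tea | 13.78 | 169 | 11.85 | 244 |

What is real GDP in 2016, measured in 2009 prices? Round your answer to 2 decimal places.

42275.12

Real GDP 2016 = Σ (p_2009 × q_2016) = 15.53·635 + 45.75·635 + 13.78·244 = 42275.12.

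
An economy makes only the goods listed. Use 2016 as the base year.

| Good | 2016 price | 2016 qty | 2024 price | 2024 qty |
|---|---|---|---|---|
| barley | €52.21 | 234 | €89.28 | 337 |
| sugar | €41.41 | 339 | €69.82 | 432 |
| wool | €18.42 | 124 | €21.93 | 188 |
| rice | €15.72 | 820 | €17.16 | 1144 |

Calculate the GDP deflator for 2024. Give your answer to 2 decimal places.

147.55

Nominal GDP 2024 = 89.28·337 + 69.82·432 + 21.93·188 + 17.16·1144 = 84003.48.
Real GDP 2024 (at 2016 prices) = 52.21·337 + 41.41·432 + 18.42·188 + 15.72·1144 = 56930.53.
Deflator = Nominal/Real × 100 = 84003.48/56930.53 × 100 = 147.554.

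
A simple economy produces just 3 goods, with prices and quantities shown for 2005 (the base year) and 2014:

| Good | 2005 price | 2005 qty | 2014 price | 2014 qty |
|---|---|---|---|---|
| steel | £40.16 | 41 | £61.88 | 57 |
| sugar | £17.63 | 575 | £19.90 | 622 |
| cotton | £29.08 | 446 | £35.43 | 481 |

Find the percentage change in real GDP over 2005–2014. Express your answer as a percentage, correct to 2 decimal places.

Real GDP 2005 = Nominal GDP 2005 = 40.16·41 + 17.63·575 + 29.08·446 = 24753.49.
Real GDP 2014 (at 2005 prices) = 40.16·57 + 17.63·622 + 29.08·481 = 27242.46.
Real growth = 27242.46/24753.49 − 1 = 0.1006.

10.06%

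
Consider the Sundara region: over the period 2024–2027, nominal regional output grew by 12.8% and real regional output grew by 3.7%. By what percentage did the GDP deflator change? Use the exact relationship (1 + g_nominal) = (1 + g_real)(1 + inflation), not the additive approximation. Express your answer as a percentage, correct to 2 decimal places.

8.78%

(1 + g_nom) = (1 + g_real)(1 + π), so π = 1.1280 / 1.0370 − 1 = 0.08775.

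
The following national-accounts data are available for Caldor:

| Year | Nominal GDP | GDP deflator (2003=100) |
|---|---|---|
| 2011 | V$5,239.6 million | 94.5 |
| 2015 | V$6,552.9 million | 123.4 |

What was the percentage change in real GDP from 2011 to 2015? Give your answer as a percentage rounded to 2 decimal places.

Real GDP 2011 = 5239.6 / 0.945 = 5544.55.
Real GDP 2015 = 6552.9 / 1.234 = 5310.29.
Real growth = 5310.29 / 5544.55 − 1 = -0.0423.

-4.23%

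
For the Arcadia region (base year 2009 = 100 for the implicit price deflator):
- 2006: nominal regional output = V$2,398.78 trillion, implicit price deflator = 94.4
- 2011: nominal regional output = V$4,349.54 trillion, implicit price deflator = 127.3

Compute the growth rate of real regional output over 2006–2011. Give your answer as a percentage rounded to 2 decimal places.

Deflate each year: 2006 → 2398.78/0.944 = 2541.08; 2011 → 4349.54/1.273 = 3416.76.
So real regional output changed by 3416.76/2541.08 − 1 = 0.3446, i.e. 34.46%.

34.46%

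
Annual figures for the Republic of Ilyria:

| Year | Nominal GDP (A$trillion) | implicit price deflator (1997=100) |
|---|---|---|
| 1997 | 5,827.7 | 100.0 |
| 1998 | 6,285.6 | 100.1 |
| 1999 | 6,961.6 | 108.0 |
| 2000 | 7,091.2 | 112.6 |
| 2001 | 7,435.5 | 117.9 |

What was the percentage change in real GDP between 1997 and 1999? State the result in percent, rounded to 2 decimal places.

10.61%

Real GDP 1997 = 5827.7/1.000 = 5827.70.
Real GDP 1999 = 6961.6/1.080 = 6445.93.
Change = 6445.93/5827.70 − 1 = 0.1061.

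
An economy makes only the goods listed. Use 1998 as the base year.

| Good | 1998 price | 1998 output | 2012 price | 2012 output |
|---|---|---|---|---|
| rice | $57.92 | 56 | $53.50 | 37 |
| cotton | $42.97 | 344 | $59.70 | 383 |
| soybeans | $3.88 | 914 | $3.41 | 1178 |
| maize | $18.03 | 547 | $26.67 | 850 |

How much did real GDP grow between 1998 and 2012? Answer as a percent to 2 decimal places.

22.47%

Real GDP 1998 = Nominal GDP 1998 = 57.92·56 + 42.97·344 + 3.88·914 + 18.03·547 = 31433.93.
Real GDP 2012 (at 1998 prices) = 57.92·37 + 42.97·383 + 3.88·1178 + 18.03·850 = 38496.69.
Real growth = 38496.69/31433.93 − 1 = 0.2247.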